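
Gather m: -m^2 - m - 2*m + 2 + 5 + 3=-m^2 - 3*m + 10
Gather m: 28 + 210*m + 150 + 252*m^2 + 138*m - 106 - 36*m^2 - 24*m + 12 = 216*m^2 + 324*m + 84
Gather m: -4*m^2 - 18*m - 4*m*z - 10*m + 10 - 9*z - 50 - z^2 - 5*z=-4*m^2 + m*(-4*z - 28) - z^2 - 14*z - 40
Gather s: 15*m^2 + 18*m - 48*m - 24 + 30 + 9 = 15*m^2 - 30*m + 15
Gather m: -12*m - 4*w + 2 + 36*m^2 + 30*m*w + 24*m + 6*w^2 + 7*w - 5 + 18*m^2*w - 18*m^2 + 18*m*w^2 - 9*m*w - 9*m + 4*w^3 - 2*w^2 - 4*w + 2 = m^2*(18*w + 18) + m*(18*w^2 + 21*w + 3) + 4*w^3 + 4*w^2 - w - 1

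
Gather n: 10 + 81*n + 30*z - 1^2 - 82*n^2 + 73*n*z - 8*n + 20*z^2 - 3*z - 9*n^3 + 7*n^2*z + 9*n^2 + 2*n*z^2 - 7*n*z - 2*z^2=-9*n^3 + n^2*(7*z - 73) + n*(2*z^2 + 66*z + 73) + 18*z^2 + 27*z + 9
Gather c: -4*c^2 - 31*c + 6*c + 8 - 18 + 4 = -4*c^2 - 25*c - 6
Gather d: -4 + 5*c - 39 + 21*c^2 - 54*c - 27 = 21*c^2 - 49*c - 70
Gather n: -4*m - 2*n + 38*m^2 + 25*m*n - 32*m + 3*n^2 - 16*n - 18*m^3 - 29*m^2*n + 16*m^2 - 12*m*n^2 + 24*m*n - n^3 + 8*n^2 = -18*m^3 + 54*m^2 - 36*m - n^3 + n^2*(11 - 12*m) + n*(-29*m^2 + 49*m - 18)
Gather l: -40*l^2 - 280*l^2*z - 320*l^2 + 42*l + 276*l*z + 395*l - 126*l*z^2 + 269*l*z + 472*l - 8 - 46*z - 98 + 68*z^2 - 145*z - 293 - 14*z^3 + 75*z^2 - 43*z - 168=l^2*(-280*z - 360) + l*(-126*z^2 + 545*z + 909) - 14*z^3 + 143*z^2 - 234*z - 567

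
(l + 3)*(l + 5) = l^2 + 8*l + 15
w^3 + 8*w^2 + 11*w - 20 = (w - 1)*(w + 4)*(w + 5)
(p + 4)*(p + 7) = p^2 + 11*p + 28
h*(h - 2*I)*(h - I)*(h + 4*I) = h^4 + I*h^3 + 10*h^2 - 8*I*h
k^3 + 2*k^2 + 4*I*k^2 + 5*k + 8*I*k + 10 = (k + 2)*(k - I)*(k + 5*I)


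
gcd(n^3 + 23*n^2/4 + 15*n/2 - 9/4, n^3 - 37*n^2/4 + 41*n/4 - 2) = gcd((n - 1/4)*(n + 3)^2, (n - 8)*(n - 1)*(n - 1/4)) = n - 1/4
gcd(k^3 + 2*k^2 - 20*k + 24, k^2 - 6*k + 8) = k - 2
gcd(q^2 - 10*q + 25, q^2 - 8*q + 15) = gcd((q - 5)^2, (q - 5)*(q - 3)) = q - 5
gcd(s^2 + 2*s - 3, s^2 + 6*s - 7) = s - 1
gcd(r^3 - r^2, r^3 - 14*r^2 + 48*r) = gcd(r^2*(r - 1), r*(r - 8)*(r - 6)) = r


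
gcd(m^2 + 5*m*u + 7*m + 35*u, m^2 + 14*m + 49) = m + 7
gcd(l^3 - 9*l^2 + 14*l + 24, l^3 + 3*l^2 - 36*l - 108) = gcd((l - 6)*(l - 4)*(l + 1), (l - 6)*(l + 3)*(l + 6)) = l - 6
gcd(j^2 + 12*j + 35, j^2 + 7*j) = j + 7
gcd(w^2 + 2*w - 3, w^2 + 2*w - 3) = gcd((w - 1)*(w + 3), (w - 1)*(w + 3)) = w^2 + 2*w - 3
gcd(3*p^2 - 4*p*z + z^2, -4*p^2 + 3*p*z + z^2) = -p + z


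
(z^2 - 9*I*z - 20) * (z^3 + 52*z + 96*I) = z^5 - 9*I*z^4 + 32*z^3 - 372*I*z^2 - 176*z - 1920*I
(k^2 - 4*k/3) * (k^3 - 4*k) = k^5 - 4*k^4/3 - 4*k^3 + 16*k^2/3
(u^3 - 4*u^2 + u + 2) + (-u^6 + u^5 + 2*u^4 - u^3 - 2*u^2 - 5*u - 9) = -u^6 + u^5 + 2*u^4 - 6*u^2 - 4*u - 7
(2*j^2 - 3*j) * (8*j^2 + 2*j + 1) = 16*j^4 - 20*j^3 - 4*j^2 - 3*j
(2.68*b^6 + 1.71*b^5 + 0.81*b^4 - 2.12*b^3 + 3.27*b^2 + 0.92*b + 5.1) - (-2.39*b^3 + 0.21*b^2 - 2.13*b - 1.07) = 2.68*b^6 + 1.71*b^5 + 0.81*b^4 + 0.27*b^3 + 3.06*b^2 + 3.05*b + 6.17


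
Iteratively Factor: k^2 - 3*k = (k - 3)*(k)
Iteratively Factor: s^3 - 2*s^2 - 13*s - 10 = (s + 1)*(s^2 - 3*s - 10) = (s - 5)*(s + 1)*(s + 2)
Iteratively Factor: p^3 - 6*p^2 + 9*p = (p)*(p^2 - 6*p + 9) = p*(p - 3)*(p - 3)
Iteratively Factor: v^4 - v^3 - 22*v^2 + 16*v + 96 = (v - 3)*(v^3 + 2*v^2 - 16*v - 32) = (v - 3)*(v + 2)*(v^2 - 16) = (v - 3)*(v + 2)*(v + 4)*(v - 4)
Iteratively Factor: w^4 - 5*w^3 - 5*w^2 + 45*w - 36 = (w + 3)*(w^3 - 8*w^2 + 19*w - 12) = (w - 4)*(w + 3)*(w^2 - 4*w + 3) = (w - 4)*(w - 1)*(w + 3)*(w - 3)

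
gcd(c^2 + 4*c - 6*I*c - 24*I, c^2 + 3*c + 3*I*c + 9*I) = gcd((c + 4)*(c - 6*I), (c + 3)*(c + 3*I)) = 1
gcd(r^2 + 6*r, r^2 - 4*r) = r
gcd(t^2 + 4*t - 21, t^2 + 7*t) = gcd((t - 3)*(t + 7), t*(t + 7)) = t + 7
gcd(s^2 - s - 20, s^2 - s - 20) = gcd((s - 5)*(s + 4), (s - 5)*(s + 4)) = s^2 - s - 20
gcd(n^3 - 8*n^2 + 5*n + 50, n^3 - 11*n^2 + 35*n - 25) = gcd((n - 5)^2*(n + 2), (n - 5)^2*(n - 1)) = n^2 - 10*n + 25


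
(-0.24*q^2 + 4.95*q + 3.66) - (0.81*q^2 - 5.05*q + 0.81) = -1.05*q^2 + 10.0*q + 2.85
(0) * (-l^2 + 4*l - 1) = 0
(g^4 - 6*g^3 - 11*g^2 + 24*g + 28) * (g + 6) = g^5 - 47*g^3 - 42*g^2 + 172*g + 168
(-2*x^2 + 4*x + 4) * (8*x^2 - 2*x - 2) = -16*x^4 + 36*x^3 + 28*x^2 - 16*x - 8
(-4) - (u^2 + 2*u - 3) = -u^2 - 2*u - 1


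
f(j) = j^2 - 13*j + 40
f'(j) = 2*j - 13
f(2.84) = 11.15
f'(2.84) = -7.32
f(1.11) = 26.80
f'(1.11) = -10.78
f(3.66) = 5.82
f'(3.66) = -5.68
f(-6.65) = 170.67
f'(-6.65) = -26.30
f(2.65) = 12.57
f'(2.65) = -7.70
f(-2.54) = 79.47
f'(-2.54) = -18.08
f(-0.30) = 43.99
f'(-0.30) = -13.60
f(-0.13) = 41.71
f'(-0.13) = -13.26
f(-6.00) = 154.00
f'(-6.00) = -25.00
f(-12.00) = 340.00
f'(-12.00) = -37.00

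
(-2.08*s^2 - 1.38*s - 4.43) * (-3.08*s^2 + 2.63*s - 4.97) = 6.4064*s^4 - 1.22*s^3 + 20.3526*s^2 - 4.7923*s + 22.0171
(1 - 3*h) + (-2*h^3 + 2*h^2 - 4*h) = -2*h^3 + 2*h^2 - 7*h + 1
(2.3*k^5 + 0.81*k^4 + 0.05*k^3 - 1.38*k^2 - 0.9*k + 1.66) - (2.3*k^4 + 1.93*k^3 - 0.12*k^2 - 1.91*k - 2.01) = 2.3*k^5 - 1.49*k^4 - 1.88*k^3 - 1.26*k^2 + 1.01*k + 3.67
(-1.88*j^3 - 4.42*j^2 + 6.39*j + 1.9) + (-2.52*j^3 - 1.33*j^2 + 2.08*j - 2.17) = -4.4*j^3 - 5.75*j^2 + 8.47*j - 0.27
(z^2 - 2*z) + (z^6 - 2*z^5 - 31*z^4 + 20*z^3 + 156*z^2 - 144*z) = z^6 - 2*z^5 - 31*z^4 + 20*z^3 + 157*z^2 - 146*z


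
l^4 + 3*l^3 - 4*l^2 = l^2*(l - 1)*(l + 4)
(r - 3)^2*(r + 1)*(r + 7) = r^4 + 2*r^3 - 32*r^2 + 30*r + 63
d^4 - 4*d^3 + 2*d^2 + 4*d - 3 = (d - 3)*(d - 1)^2*(d + 1)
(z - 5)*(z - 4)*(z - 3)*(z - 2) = z^4 - 14*z^3 + 71*z^2 - 154*z + 120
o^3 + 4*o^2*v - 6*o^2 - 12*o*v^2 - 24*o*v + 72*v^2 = (o - 6)*(o - 2*v)*(o + 6*v)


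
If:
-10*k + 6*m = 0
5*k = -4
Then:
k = -4/5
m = -4/3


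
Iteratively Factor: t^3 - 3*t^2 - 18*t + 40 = (t - 2)*(t^2 - t - 20) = (t - 5)*(t - 2)*(t + 4)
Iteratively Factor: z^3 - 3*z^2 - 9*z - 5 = (z + 1)*(z^2 - 4*z - 5) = (z - 5)*(z + 1)*(z + 1)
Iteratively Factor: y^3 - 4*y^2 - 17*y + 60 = (y - 5)*(y^2 + y - 12) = (y - 5)*(y - 3)*(y + 4)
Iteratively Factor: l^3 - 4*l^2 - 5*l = (l + 1)*(l^2 - 5*l) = l*(l + 1)*(l - 5)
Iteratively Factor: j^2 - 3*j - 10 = (j + 2)*(j - 5)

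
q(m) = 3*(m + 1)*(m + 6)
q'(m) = 6*m + 21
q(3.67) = 135.48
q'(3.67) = 43.02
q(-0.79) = 3.28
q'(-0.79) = 16.26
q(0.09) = 19.91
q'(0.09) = 21.54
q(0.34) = 25.49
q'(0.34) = 23.04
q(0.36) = 25.95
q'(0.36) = 23.16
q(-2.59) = -16.27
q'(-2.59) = 5.46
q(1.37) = 52.40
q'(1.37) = 29.22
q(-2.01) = -12.09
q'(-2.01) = 8.94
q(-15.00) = 378.00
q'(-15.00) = -69.00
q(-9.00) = 72.00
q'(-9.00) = -33.00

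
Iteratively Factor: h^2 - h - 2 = (h - 2)*(h + 1)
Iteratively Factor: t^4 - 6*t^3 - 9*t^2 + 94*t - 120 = (t - 5)*(t^3 - t^2 - 14*t + 24) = (t - 5)*(t + 4)*(t^2 - 5*t + 6) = (t - 5)*(t - 3)*(t + 4)*(t - 2)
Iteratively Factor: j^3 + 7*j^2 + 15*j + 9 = (j + 3)*(j^2 + 4*j + 3) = (j + 3)^2*(j + 1)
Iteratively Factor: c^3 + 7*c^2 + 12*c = (c + 3)*(c^2 + 4*c) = (c + 3)*(c + 4)*(c)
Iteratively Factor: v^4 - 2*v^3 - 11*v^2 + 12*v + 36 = (v - 3)*(v^3 + v^2 - 8*v - 12) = (v - 3)^2*(v^2 + 4*v + 4) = (v - 3)^2*(v + 2)*(v + 2)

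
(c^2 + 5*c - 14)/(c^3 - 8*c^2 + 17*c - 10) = (c + 7)/(c^2 - 6*c + 5)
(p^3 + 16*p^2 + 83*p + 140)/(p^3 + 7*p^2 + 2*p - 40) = (p + 7)/(p - 2)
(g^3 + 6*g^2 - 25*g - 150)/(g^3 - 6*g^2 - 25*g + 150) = (g + 6)/(g - 6)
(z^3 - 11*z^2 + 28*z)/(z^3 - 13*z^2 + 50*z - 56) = z/(z - 2)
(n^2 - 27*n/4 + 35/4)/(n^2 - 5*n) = (n - 7/4)/n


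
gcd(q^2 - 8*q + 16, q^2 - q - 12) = q - 4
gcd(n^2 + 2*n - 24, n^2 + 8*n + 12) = n + 6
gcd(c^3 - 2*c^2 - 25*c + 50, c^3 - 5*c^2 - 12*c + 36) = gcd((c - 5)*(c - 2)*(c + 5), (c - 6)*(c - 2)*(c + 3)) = c - 2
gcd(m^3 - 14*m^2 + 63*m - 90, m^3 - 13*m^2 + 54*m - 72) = m^2 - 9*m + 18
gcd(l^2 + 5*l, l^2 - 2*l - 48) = 1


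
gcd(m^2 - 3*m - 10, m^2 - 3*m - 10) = m^2 - 3*m - 10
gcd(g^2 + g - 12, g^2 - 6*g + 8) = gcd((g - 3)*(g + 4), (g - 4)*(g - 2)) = 1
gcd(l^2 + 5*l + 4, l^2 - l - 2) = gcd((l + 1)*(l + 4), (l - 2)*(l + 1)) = l + 1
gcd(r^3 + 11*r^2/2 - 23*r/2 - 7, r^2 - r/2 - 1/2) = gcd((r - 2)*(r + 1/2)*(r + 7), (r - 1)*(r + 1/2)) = r + 1/2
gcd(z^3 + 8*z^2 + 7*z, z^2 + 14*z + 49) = z + 7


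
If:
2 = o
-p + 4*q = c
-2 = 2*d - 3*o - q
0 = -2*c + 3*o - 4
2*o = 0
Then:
No Solution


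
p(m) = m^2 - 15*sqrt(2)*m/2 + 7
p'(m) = 2*m - 15*sqrt(2)/2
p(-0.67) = 14.56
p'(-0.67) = -11.95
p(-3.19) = 51.01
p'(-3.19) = -16.99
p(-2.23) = 35.63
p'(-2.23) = -15.07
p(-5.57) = 97.10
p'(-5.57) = -21.75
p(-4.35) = 72.06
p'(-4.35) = -19.31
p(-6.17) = 110.51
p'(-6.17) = -22.95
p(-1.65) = 27.22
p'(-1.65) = -13.91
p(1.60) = -7.41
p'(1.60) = -7.41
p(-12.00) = 278.28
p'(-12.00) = -34.61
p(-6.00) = 106.64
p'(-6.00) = -22.61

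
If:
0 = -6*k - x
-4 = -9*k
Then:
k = 4/9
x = -8/3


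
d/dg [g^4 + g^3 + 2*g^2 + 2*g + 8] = 4*g^3 + 3*g^2 + 4*g + 2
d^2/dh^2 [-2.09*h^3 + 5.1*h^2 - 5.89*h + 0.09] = 10.2 - 12.54*h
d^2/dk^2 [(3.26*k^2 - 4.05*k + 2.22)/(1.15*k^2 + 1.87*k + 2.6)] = (-24.73351*k^3 - 40.8687*k^2 + 101.30166*k + 85.708036)/(1.520875*k^6 + 7.419225*k^5 + 22.379805*k^4 + 40.087003*k^3 + 50.59782*k^2 + 37.9236*k + 17.576)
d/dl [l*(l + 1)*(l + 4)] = 3*l^2 + 10*l + 4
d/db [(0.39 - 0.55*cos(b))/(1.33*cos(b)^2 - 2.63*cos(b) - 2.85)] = (-0.7315*cos(b)^2 + 1.0374*cos(b) - 2.5932)*sin(b)/(1.7689*cos(b)^4 - 6.9958*cos(b)^3 - 0.664100000000001*cos(b)^2 + 14.991*cos(b) + 8.1225)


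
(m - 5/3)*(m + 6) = m^2 + 13*m/3 - 10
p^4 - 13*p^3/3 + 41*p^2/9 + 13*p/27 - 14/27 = (p - 7/3)*(p - 2)*(p - 1/3)*(p + 1/3)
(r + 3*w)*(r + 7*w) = r^2 + 10*r*w + 21*w^2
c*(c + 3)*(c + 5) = c^3 + 8*c^2 + 15*c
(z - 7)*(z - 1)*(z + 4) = z^3 - 4*z^2 - 25*z + 28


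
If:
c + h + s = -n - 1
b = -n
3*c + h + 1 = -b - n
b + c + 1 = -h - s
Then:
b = 0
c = s/2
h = -3*s/2 - 1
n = 0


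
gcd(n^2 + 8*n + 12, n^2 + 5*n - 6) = n + 6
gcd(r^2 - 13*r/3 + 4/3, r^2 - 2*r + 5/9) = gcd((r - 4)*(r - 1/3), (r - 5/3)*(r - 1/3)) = r - 1/3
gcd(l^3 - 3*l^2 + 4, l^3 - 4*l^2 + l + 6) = l^2 - l - 2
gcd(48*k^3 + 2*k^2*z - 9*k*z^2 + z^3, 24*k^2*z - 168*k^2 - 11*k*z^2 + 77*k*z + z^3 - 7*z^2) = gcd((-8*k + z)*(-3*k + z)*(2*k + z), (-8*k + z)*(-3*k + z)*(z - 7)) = 24*k^2 - 11*k*z + z^2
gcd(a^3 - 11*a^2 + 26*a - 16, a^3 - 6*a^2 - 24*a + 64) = a^2 - 10*a + 16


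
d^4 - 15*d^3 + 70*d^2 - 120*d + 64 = (d - 8)*(d - 4)*(d - 2)*(d - 1)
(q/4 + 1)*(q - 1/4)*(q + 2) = q^3/4 + 23*q^2/16 + 13*q/8 - 1/2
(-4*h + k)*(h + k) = -4*h^2 - 3*h*k + k^2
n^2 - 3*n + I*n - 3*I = (n - 3)*(n + I)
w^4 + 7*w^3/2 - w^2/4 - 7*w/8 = w*(w - 1/2)*(w + 1/2)*(w + 7/2)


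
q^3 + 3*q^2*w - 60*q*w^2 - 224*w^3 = (q - 8*w)*(q + 4*w)*(q + 7*w)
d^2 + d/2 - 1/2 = (d - 1/2)*(d + 1)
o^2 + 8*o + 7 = (o + 1)*(o + 7)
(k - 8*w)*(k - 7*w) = k^2 - 15*k*w + 56*w^2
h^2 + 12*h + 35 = (h + 5)*(h + 7)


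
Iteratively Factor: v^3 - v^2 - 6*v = (v + 2)*(v^2 - 3*v) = (v - 3)*(v + 2)*(v)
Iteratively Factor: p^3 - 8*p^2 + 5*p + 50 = (p + 2)*(p^2 - 10*p + 25) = (p - 5)*(p + 2)*(p - 5)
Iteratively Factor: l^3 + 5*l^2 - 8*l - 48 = (l - 3)*(l^2 + 8*l + 16) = (l - 3)*(l + 4)*(l + 4)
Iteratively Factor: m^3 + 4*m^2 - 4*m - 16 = (m + 4)*(m^2 - 4) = (m + 2)*(m + 4)*(m - 2)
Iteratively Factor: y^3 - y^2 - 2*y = (y + 1)*(y^2 - 2*y) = (y - 2)*(y + 1)*(y)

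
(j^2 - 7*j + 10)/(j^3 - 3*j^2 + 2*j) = (j - 5)/(j*(j - 1))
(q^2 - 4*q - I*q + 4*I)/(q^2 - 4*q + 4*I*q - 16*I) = (q - I)/(q + 4*I)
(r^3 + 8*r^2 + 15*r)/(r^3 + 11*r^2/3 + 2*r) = 3*(r + 5)/(3*r + 2)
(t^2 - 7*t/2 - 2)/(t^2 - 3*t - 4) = (t + 1/2)/(t + 1)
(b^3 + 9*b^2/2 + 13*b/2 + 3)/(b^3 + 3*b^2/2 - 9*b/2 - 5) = (2*b^2 + 7*b + 6)/(2*b^2 + b - 10)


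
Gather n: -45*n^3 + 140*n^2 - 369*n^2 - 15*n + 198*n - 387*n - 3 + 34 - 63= -45*n^3 - 229*n^2 - 204*n - 32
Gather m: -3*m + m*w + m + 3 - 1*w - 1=m*(w - 2) - w + 2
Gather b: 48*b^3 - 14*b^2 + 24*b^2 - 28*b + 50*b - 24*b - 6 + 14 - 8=48*b^3 + 10*b^2 - 2*b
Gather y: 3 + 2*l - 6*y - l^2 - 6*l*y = -l^2 + 2*l + y*(-6*l - 6) + 3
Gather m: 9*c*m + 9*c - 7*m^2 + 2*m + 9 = 9*c - 7*m^2 + m*(9*c + 2) + 9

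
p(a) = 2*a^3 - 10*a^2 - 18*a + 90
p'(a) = 6*a^2 - 20*a - 18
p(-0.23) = 93.59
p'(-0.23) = -13.08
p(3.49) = -9.60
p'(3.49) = -14.72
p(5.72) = 34.15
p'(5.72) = 63.91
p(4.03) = -14.05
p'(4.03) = -1.15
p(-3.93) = -115.11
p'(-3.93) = 153.27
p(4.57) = -10.22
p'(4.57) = 15.91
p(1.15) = 59.12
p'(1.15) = -33.06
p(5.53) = 22.88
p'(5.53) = 54.89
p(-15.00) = -8640.00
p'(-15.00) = 1632.00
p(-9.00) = -2016.00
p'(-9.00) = 648.00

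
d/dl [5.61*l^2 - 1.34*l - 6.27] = 11.22*l - 1.34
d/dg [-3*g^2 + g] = 1 - 6*g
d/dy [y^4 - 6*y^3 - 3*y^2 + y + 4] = 4*y^3 - 18*y^2 - 6*y + 1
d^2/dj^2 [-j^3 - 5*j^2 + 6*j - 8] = -6*j - 10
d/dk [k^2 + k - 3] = 2*k + 1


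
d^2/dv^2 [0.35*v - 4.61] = 0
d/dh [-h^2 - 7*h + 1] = -2*h - 7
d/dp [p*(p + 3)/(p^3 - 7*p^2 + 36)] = (-p^2*(p + 3)*(3*p - 14) + (2*p + 3)*(p^3 - 7*p^2 + 36))/(p^3 - 7*p^2 + 36)^2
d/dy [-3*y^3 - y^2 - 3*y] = -9*y^2 - 2*y - 3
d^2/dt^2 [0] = 0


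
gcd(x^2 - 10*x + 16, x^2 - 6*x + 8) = x - 2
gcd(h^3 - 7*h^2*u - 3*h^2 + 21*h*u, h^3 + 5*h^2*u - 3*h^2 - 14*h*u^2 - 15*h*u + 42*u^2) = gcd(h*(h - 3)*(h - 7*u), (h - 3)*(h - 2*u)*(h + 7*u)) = h - 3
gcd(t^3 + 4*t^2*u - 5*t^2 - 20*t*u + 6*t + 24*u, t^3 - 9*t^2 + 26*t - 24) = t^2 - 5*t + 6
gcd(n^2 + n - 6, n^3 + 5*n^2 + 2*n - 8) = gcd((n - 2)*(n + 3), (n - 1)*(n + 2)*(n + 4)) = 1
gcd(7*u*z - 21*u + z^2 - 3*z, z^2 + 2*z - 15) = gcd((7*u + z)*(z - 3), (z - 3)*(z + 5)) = z - 3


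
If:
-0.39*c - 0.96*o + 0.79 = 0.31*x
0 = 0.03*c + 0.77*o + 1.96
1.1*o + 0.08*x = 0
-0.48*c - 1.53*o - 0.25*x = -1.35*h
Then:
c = -14.68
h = -2.43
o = -1.97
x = 27.13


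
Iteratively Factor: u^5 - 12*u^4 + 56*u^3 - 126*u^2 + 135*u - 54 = (u - 1)*(u^4 - 11*u^3 + 45*u^2 - 81*u + 54) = (u - 3)*(u - 1)*(u^3 - 8*u^2 + 21*u - 18) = (u - 3)*(u - 2)*(u - 1)*(u^2 - 6*u + 9) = (u - 3)^2*(u - 2)*(u - 1)*(u - 3)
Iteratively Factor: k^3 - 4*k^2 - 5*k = (k)*(k^2 - 4*k - 5) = k*(k - 5)*(k + 1)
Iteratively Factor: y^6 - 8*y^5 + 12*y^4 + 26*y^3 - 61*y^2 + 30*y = (y)*(y^5 - 8*y^4 + 12*y^3 + 26*y^2 - 61*y + 30) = y*(y - 1)*(y^4 - 7*y^3 + 5*y^2 + 31*y - 30) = y*(y - 5)*(y - 1)*(y^3 - 2*y^2 - 5*y + 6) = y*(y - 5)*(y - 1)*(y + 2)*(y^2 - 4*y + 3) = y*(y - 5)*(y - 3)*(y - 1)*(y + 2)*(y - 1)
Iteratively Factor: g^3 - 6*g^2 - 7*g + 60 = (g - 5)*(g^2 - g - 12) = (g - 5)*(g + 3)*(g - 4)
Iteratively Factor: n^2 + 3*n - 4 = (n + 4)*(n - 1)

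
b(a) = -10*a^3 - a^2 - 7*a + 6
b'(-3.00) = -271.00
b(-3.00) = 288.00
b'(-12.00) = -4303.00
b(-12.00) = 17226.00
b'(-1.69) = -89.30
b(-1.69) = 63.24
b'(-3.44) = -355.13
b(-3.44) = 425.32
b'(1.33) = -62.73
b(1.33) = -28.61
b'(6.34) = -1225.55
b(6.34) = -2626.98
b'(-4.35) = -565.98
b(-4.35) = 840.66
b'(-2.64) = -210.81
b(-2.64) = 201.51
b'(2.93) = -270.41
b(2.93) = -274.63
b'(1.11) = -46.18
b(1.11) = -16.68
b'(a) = -30*a^2 - 2*a - 7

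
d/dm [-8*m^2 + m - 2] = 1 - 16*m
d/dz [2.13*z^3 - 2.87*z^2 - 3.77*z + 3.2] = 6.39*z^2 - 5.74*z - 3.77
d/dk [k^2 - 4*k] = 2*k - 4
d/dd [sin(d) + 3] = cos(d)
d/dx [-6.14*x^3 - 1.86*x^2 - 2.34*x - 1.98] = -18.42*x^2 - 3.72*x - 2.34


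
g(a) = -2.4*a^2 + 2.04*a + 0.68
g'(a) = 2.04 - 4.8*a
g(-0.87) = -2.91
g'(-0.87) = 6.22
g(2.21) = -6.53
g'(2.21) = -8.57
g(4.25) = -34.00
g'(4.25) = -18.36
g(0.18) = 0.97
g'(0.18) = 1.18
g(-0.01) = 0.66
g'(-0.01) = 2.09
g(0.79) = 0.79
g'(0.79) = -1.75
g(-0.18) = 0.24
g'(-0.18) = 2.90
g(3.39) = -19.99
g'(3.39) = -14.23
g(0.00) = 0.68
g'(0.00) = 2.04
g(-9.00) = -212.08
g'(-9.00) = 45.24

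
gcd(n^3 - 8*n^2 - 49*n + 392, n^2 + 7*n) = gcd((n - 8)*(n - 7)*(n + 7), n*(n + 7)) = n + 7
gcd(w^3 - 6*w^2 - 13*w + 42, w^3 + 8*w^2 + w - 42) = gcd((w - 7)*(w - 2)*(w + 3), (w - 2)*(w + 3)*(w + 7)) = w^2 + w - 6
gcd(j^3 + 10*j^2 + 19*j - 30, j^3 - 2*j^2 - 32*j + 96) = j + 6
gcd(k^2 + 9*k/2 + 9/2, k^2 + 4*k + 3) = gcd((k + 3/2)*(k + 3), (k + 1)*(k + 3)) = k + 3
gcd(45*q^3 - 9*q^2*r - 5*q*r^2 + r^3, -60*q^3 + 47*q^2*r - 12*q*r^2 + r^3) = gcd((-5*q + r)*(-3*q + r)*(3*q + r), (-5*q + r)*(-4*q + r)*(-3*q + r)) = 15*q^2 - 8*q*r + r^2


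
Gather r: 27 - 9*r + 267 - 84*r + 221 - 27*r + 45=560 - 120*r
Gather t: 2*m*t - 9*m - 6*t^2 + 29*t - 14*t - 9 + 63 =-9*m - 6*t^2 + t*(2*m + 15) + 54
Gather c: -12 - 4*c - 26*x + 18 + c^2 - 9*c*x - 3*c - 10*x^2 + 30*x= c^2 + c*(-9*x - 7) - 10*x^2 + 4*x + 6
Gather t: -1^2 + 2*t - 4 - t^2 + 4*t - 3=-t^2 + 6*t - 8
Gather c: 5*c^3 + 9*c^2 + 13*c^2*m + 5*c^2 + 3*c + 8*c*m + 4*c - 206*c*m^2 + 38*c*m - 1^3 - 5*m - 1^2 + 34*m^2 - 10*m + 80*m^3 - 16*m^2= 5*c^3 + c^2*(13*m + 14) + c*(-206*m^2 + 46*m + 7) + 80*m^3 + 18*m^2 - 15*m - 2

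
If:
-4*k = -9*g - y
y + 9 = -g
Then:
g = -y - 9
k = -2*y - 81/4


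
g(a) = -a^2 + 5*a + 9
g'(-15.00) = 35.00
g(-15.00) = -291.00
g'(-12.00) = 29.00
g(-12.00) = -195.00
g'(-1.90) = 8.80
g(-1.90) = -4.11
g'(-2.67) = 10.34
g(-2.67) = -11.48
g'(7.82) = -10.64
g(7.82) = -13.05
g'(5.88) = -6.76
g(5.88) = 3.83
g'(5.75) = -6.50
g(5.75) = 4.69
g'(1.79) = 1.42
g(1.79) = 14.75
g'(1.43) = 2.14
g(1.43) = 14.11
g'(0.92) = 3.16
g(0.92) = 12.75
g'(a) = 5 - 2*a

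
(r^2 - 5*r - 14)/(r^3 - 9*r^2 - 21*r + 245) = (r + 2)/(r^2 - 2*r - 35)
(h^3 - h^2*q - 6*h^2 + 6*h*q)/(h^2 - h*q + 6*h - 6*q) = h*(h - 6)/(h + 6)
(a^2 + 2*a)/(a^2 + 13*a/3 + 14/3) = 3*a/(3*a + 7)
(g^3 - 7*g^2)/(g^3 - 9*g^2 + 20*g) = g*(g - 7)/(g^2 - 9*g + 20)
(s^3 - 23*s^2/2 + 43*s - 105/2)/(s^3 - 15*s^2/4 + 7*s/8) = 4*(s^2 - 8*s + 15)/(s*(4*s - 1))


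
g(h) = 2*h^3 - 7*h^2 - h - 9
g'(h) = 6*h^2 - 14*h - 1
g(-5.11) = -453.54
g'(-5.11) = 227.21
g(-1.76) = -39.83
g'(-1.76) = 42.23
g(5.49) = 105.47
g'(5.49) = 102.98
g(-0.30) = -9.38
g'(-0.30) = 3.74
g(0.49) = -10.94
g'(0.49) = -6.42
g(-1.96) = -48.99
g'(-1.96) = 49.49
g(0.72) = -12.60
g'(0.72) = -7.97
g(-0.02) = -8.98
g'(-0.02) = -0.72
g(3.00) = -21.00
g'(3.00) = 11.00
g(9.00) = 873.00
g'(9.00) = 359.00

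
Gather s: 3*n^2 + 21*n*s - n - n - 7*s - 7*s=3*n^2 - 2*n + s*(21*n - 14)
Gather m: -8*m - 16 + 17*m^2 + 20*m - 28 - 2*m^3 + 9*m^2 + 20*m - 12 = -2*m^3 + 26*m^2 + 32*m - 56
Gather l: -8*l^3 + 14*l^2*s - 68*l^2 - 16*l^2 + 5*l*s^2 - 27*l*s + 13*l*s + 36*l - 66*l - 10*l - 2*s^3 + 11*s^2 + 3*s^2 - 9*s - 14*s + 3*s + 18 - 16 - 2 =-8*l^3 + l^2*(14*s - 84) + l*(5*s^2 - 14*s - 40) - 2*s^3 + 14*s^2 - 20*s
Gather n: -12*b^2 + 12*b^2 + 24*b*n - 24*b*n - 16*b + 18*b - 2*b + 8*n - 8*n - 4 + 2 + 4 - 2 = 0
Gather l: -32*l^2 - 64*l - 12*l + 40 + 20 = -32*l^2 - 76*l + 60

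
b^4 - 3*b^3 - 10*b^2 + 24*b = b*(b - 4)*(b - 2)*(b + 3)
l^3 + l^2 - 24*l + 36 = (l - 3)*(l - 2)*(l + 6)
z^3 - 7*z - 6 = (z - 3)*(z + 1)*(z + 2)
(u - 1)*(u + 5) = u^2 + 4*u - 5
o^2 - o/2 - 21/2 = (o - 7/2)*(o + 3)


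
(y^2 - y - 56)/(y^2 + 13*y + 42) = (y - 8)/(y + 6)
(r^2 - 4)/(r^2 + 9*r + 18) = (r^2 - 4)/(r^2 + 9*r + 18)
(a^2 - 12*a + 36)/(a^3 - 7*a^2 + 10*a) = (a^2 - 12*a + 36)/(a*(a^2 - 7*a + 10))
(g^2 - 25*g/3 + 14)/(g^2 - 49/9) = 3*(g - 6)/(3*g + 7)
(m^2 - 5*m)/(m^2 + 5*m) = (m - 5)/(m + 5)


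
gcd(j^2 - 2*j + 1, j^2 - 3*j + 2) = j - 1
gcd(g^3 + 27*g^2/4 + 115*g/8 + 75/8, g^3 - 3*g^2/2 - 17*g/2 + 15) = g + 3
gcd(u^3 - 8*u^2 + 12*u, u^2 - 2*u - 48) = 1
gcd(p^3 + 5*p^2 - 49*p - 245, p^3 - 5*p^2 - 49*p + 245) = p^2 - 49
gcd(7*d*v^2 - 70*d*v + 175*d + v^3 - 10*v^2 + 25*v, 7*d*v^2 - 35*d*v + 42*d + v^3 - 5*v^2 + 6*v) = 7*d + v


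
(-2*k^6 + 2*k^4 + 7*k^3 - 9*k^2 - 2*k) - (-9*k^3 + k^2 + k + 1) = -2*k^6 + 2*k^4 + 16*k^3 - 10*k^2 - 3*k - 1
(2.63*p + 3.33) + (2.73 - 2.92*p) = 6.06 - 0.29*p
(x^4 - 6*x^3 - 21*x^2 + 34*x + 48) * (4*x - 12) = 4*x^5 - 36*x^4 - 12*x^3 + 388*x^2 - 216*x - 576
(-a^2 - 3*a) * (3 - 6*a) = 6*a^3 + 15*a^2 - 9*a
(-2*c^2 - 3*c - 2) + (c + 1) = -2*c^2 - 2*c - 1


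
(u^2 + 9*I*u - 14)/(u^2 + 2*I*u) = (u + 7*I)/u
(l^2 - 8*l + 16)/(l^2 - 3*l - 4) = (l - 4)/(l + 1)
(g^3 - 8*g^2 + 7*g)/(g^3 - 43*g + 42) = g*(g - 7)/(g^2 + g - 42)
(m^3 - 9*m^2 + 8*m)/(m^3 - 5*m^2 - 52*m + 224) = m*(m - 1)/(m^2 + 3*m - 28)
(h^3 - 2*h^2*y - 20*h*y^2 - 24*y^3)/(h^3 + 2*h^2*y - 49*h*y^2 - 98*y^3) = (-h^2 + 4*h*y + 12*y^2)/(-h^2 + 49*y^2)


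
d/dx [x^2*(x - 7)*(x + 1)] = 2*x*(2*x^2 - 9*x - 7)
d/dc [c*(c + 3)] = 2*c + 3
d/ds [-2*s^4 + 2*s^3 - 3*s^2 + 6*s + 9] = -8*s^3 + 6*s^2 - 6*s + 6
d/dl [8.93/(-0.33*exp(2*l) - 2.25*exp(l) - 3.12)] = (5.8938*exp(l) + 20.0925)*exp(l)/(0.33*exp(2*l) + 2.25*exp(l) + 3.12)^2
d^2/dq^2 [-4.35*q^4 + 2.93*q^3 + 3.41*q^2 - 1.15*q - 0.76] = -52.2*q^2 + 17.58*q + 6.82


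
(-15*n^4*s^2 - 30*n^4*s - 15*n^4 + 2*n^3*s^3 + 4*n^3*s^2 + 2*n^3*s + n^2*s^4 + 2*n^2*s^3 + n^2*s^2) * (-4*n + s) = 60*n^5*s^2 + 120*n^5*s + 60*n^5 - 23*n^4*s^3 - 46*n^4*s^2 - 23*n^4*s - 2*n^3*s^4 - 4*n^3*s^3 - 2*n^3*s^2 + n^2*s^5 + 2*n^2*s^4 + n^2*s^3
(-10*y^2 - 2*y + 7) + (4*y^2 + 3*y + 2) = -6*y^2 + y + 9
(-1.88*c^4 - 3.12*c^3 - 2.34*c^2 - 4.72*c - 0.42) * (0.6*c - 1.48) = -1.128*c^5 + 0.9104*c^4 + 3.2136*c^3 + 0.6312*c^2 + 6.7336*c + 0.6216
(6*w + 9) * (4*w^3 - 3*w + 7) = 24*w^4 + 36*w^3 - 18*w^2 + 15*w + 63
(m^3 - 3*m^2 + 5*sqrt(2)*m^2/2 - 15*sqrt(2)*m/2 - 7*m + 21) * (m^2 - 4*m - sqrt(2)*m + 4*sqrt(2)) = m^5 - 7*m^4 + 3*sqrt(2)*m^4/2 - 21*sqrt(2)*m^3/2 + 25*sqrt(2)*m^2 + 84*m^2 - 144*m - 49*sqrt(2)*m + 84*sqrt(2)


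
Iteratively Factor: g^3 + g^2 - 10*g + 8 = (g - 2)*(g^2 + 3*g - 4) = (g - 2)*(g - 1)*(g + 4)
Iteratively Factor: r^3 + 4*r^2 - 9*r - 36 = (r + 4)*(r^2 - 9) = (r + 3)*(r + 4)*(r - 3)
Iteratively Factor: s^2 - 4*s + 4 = (s - 2)*(s - 2)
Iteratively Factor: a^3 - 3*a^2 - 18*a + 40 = (a + 4)*(a^2 - 7*a + 10) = (a - 2)*(a + 4)*(a - 5)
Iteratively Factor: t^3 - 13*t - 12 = (t + 3)*(t^2 - 3*t - 4) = (t - 4)*(t + 3)*(t + 1)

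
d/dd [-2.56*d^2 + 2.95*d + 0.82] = 2.95 - 5.12*d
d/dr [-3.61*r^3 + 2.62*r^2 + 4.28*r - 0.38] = -10.83*r^2 + 5.24*r + 4.28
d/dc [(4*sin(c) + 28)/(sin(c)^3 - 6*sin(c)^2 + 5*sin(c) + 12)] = 4*(-2*sin(c)^3 - 15*sin(c)^2 + 84*sin(c) - 23)*cos(c)/(sin(c)^3 - 6*sin(c)^2 + 5*sin(c) + 12)^2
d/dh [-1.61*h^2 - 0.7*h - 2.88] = -3.22*h - 0.7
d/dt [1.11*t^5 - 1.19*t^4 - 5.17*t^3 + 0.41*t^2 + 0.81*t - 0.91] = 5.55*t^4 - 4.76*t^3 - 15.51*t^2 + 0.82*t + 0.81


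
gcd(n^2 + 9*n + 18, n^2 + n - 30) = n + 6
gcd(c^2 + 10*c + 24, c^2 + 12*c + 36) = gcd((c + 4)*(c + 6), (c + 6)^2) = c + 6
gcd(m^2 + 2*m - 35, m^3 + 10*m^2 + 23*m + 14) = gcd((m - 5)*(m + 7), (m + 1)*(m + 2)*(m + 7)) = m + 7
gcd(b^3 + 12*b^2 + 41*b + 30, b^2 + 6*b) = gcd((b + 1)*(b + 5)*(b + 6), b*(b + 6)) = b + 6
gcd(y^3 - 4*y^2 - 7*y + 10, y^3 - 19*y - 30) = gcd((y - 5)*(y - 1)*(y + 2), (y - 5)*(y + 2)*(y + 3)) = y^2 - 3*y - 10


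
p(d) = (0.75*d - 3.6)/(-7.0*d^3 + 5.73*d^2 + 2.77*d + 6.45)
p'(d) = (0.75*d - 3.6)*(21.0*d^2 - 11.46*d - 2.77)/(-7.0*d^3 + 5.73*d^2 + 2.77*d + 6.45)^2 + 0.75/(-7.0*d^3 + 5.73*d^2 + 2.77*d + 6.45)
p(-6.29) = -0.00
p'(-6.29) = -0.00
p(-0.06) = -0.58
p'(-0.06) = 0.30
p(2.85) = 0.01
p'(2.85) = -0.03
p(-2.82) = -0.03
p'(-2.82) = -0.02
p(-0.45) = -0.56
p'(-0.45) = -0.43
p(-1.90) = -0.07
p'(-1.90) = -0.09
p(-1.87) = -0.07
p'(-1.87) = -0.09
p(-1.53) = -0.12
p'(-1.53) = -0.16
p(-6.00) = -0.00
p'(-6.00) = -0.00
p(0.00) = -0.56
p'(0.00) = 0.36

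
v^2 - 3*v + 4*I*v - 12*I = (v - 3)*(v + 4*I)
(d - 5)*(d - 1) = d^2 - 6*d + 5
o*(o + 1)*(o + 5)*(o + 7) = o^4 + 13*o^3 + 47*o^2 + 35*o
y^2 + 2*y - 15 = (y - 3)*(y + 5)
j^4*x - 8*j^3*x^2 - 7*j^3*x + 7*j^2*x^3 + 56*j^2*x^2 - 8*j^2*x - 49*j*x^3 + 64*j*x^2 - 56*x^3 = (j - 8)*(j - 7*x)*(j - x)*(j*x + x)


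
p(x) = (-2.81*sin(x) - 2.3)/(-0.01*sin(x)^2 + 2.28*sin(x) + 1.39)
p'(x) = (0.02*sin(x)*cos(x) - 2.28*cos(x))*(-2.81*sin(x) - 2.3)/(-0.01*sin(x)^2 + 2.28*sin(x) + 1.39)^2 - 2.81*cos(x)/(-0.01*sin(x)^2 + 2.28*sin(x) + 1.39) = (-0.0281*sin(x)^2 - 0.0460000000000003*sin(x) + 1.3381)*cos(x)/(0.0001*sin(x)^4 - 0.0456*sin(x)^3 + 5.1706*sin(x)^2 + 6.3384*sin(x) + 1.9321)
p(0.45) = -1.48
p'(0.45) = 0.21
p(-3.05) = -1.73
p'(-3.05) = -0.96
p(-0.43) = -2.58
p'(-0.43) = 6.41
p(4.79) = -0.56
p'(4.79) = 0.13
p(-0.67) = 18.69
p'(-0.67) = 1204.44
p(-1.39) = -0.54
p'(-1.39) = 0.33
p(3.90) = 2.01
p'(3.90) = -29.46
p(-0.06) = -1.70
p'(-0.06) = 0.85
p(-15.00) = 4.88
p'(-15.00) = -109.75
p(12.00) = -4.84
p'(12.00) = 42.64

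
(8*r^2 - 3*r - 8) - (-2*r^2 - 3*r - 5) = 10*r^2 - 3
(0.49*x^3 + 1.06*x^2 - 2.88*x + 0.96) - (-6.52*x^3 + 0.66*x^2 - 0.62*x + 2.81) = 7.01*x^3 + 0.4*x^2 - 2.26*x - 1.85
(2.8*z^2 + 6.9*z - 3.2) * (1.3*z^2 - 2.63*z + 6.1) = 3.64*z^4 + 1.606*z^3 - 5.227*z^2 + 50.506*z - 19.52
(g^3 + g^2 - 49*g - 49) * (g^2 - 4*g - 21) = g^5 - 3*g^4 - 74*g^3 + 126*g^2 + 1225*g + 1029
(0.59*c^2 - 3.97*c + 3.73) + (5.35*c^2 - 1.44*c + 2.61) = 5.94*c^2 - 5.41*c + 6.34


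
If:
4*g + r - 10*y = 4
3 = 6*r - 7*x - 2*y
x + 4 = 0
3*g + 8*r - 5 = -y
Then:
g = 2403/262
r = -417/131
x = -4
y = 773/262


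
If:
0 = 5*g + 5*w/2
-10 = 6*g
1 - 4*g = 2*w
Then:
No Solution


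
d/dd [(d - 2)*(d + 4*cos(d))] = d + (2 - d)*(4*sin(d) - 1) + 4*cos(d)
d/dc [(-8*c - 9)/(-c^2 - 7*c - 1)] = (8*c^2 + 56*c - (2*c + 7)*(8*c + 9) + 8)/(c^2 + 7*c + 1)^2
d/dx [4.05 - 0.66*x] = -0.660000000000000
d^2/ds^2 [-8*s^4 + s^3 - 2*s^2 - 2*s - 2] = -96*s^2 + 6*s - 4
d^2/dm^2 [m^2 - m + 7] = 2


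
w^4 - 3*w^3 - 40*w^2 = w^2*(w - 8)*(w + 5)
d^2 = d^2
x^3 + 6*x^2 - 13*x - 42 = (x - 3)*(x + 2)*(x + 7)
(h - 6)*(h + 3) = h^2 - 3*h - 18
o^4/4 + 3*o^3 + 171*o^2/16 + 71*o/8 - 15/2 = (o/4 + 1)*(o - 1/2)*(o + 5/2)*(o + 6)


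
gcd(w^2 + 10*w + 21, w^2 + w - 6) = w + 3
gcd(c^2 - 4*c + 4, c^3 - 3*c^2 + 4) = c^2 - 4*c + 4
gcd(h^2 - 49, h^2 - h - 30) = 1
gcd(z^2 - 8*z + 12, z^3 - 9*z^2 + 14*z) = z - 2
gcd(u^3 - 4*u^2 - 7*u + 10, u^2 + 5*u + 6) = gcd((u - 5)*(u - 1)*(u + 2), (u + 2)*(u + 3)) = u + 2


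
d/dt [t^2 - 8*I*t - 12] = 2*t - 8*I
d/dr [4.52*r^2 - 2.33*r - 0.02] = 9.04*r - 2.33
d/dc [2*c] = 2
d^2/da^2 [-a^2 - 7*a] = -2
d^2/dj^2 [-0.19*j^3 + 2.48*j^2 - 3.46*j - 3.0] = 4.96 - 1.14*j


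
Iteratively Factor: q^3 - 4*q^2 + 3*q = (q - 3)*(q^2 - q) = (q - 3)*(q - 1)*(q)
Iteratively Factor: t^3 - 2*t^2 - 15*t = (t)*(t^2 - 2*t - 15) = t*(t - 5)*(t + 3)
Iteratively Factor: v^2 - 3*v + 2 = (v - 1)*(v - 2)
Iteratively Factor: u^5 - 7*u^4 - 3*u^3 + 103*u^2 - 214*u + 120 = (u - 5)*(u^4 - 2*u^3 - 13*u^2 + 38*u - 24) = (u - 5)*(u + 4)*(u^3 - 6*u^2 + 11*u - 6) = (u - 5)*(u - 3)*(u + 4)*(u^2 - 3*u + 2) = (u - 5)*(u - 3)*(u - 1)*(u + 4)*(u - 2)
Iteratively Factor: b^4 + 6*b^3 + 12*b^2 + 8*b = (b)*(b^3 + 6*b^2 + 12*b + 8) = b*(b + 2)*(b^2 + 4*b + 4) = b*(b + 2)^2*(b + 2)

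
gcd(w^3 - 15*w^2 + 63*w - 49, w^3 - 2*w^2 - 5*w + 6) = w - 1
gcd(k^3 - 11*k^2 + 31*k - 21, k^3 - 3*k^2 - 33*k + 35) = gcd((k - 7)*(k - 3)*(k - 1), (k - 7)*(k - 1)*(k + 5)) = k^2 - 8*k + 7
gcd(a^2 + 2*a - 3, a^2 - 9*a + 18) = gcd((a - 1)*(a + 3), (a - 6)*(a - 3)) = 1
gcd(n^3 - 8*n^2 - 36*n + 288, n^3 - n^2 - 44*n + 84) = n - 6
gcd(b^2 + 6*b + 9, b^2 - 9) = b + 3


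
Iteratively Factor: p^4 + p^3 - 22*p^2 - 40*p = (p)*(p^3 + p^2 - 22*p - 40) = p*(p + 2)*(p^2 - p - 20) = p*(p - 5)*(p + 2)*(p + 4)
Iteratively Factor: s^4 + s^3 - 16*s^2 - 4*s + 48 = (s - 3)*(s^3 + 4*s^2 - 4*s - 16) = (s - 3)*(s + 4)*(s^2 - 4) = (s - 3)*(s - 2)*(s + 4)*(s + 2)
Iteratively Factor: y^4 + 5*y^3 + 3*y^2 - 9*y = (y + 3)*(y^3 + 2*y^2 - 3*y) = y*(y + 3)*(y^2 + 2*y - 3) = y*(y - 1)*(y + 3)*(y + 3)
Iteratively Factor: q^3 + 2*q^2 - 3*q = (q)*(q^2 + 2*q - 3) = q*(q - 1)*(q + 3)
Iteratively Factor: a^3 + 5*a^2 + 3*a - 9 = (a - 1)*(a^2 + 6*a + 9) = (a - 1)*(a + 3)*(a + 3)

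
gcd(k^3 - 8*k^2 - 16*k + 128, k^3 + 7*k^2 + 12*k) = k + 4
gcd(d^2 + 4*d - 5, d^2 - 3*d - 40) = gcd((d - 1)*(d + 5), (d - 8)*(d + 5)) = d + 5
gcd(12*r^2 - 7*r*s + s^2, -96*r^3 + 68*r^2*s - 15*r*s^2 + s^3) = 12*r^2 - 7*r*s + s^2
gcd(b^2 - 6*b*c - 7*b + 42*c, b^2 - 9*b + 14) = b - 7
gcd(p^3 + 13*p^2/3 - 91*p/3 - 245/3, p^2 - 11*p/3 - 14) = p + 7/3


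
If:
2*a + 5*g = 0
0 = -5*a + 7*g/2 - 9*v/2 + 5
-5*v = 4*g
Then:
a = 125/196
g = -25/98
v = 10/49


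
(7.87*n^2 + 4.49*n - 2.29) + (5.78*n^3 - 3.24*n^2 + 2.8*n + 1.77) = 5.78*n^3 + 4.63*n^2 + 7.29*n - 0.52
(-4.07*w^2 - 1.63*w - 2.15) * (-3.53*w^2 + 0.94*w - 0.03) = 14.3671*w^4 + 1.9281*w^3 + 6.1794*w^2 - 1.9721*w + 0.0645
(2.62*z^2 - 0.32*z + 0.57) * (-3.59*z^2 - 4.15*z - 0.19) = -9.4058*z^4 - 9.7242*z^3 - 1.2161*z^2 - 2.3047*z - 0.1083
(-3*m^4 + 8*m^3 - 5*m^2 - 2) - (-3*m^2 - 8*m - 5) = -3*m^4 + 8*m^3 - 2*m^2 + 8*m + 3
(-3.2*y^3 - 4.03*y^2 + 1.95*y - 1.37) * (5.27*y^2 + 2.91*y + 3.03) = -16.864*y^5 - 30.5501*y^4 - 11.1468*y^3 - 13.7563*y^2 + 1.9218*y - 4.1511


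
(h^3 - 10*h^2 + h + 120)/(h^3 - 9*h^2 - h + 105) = (h - 8)/(h - 7)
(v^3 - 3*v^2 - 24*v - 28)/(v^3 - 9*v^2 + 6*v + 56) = (v + 2)/(v - 4)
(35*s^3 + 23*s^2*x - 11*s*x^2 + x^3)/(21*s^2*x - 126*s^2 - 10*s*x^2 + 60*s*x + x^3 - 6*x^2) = (-5*s^2 - 4*s*x + x^2)/(-3*s*x + 18*s + x^2 - 6*x)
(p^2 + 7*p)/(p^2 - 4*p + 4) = p*(p + 7)/(p^2 - 4*p + 4)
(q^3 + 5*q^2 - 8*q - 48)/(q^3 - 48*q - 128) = (q - 3)/(q - 8)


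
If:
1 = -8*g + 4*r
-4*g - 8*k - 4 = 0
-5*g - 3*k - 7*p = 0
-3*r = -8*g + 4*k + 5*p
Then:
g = -5/182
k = -177/364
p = 83/364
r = 71/364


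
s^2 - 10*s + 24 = (s - 6)*(s - 4)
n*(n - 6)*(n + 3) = n^3 - 3*n^2 - 18*n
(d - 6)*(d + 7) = d^2 + d - 42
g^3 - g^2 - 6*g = g*(g - 3)*(g + 2)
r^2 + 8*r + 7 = (r + 1)*(r + 7)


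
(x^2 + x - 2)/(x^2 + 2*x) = (x - 1)/x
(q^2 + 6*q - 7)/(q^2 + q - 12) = (q^2 + 6*q - 7)/(q^2 + q - 12)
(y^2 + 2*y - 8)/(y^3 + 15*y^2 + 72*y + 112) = (y - 2)/(y^2 + 11*y + 28)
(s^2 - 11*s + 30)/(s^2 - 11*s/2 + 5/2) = 2*(s - 6)/(2*s - 1)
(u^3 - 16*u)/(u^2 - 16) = u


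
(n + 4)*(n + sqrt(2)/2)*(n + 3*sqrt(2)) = n^3 + 4*n^2 + 7*sqrt(2)*n^2/2 + 3*n + 14*sqrt(2)*n + 12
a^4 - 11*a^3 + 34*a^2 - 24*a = a*(a - 6)*(a - 4)*(a - 1)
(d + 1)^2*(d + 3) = d^3 + 5*d^2 + 7*d + 3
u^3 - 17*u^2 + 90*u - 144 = (u - 8)*(u - 6)*(u - 3)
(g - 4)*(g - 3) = g^2 - 7*g + 12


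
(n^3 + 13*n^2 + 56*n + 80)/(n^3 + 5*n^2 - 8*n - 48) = (n + 5)/(n - 3)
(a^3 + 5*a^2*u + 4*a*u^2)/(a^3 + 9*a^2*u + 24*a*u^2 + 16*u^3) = a/(a + 4*u)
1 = 1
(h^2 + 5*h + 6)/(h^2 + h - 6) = (h + 2)/(h - 2)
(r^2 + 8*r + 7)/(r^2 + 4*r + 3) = (r + 7)/(r + 3)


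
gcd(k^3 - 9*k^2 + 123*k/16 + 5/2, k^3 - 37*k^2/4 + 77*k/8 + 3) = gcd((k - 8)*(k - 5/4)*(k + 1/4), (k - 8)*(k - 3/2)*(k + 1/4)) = k^2 - 31*k/4 - 2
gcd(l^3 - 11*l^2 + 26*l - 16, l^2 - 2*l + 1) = l - 1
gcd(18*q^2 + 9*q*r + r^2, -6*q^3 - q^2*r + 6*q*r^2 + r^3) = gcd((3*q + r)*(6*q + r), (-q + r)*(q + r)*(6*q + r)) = 6*q + r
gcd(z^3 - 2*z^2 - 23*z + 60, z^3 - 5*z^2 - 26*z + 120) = z^2 + z - 20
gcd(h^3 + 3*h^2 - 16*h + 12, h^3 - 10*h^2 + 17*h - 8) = h - 1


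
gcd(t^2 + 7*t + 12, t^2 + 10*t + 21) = t + 3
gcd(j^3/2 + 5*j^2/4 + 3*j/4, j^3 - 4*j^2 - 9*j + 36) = 1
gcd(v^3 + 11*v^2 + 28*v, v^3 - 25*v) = v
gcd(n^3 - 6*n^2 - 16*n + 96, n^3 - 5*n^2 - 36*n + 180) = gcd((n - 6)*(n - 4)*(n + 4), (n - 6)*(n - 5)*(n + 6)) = n - 6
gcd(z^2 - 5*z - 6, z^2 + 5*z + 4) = z + 1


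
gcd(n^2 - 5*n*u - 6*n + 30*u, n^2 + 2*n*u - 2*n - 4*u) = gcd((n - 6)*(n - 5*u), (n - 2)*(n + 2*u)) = 1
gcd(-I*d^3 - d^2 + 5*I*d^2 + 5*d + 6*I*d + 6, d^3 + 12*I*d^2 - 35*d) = 1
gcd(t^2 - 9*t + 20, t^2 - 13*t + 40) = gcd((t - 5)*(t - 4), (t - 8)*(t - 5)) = t - 5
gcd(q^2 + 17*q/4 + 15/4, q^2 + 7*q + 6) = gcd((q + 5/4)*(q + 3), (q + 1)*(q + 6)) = 1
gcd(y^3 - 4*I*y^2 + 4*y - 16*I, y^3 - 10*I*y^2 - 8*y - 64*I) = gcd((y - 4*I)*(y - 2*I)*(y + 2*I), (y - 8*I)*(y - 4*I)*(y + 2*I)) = y^2 - 2*I*y + 8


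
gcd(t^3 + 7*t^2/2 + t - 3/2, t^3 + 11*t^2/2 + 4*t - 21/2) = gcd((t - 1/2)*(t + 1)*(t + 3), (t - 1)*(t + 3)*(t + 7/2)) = t + 3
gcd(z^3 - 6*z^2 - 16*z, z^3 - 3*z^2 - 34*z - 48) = z^2 - 6*z - 16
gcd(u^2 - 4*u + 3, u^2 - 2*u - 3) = u - 3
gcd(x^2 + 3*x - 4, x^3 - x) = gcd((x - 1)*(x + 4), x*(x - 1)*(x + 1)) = x - 1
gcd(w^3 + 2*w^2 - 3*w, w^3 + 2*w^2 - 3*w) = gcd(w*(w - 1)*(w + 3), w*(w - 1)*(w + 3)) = w^3 + 2*w^2 - 3*w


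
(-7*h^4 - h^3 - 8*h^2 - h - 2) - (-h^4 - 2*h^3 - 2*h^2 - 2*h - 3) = -6*h^4 + h^3 - 6*h^2 + h + 1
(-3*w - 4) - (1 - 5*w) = 2*w - 5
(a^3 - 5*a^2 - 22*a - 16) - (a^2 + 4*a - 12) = a^3 - 6*a^2 - 26*a - 4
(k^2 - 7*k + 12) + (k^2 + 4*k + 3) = 2*k^2 - 3*k + 15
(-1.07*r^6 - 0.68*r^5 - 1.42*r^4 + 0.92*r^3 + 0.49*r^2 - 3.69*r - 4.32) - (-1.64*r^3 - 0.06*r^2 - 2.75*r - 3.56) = -1.07*r^6 - 0.68*r^5 - 1.42*r^4 + 2.56*r^3 + 0.55*r^2 - 0.94*r - 0.76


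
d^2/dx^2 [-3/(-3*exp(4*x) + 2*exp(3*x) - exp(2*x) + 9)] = 6*((-24*exp(2*x) + 9*exp(x) - 2)*(3*exp(4*x) - 2*exp(3*x) + exp(2*x) - 9) + 4*(6*exp(2*x) - 3*exp(x) + 1)^2*exp(2*x))*exp(2*x)/(3*exp(4*x) - 2*exp(3*x) + exp(2*x) - 9)^3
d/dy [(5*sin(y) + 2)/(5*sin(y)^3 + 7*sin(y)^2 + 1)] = (-50*sin(y)^3 - 65*sin(y)^2 - 28*sin(y) + 5)*cos(y)/(5*sin(y)^3 + 7*sin(y)^2 + 1)^2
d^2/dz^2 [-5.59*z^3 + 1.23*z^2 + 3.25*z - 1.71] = 2.46 - 33.54*z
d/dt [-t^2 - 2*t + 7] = -2*t - 2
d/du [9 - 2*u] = -2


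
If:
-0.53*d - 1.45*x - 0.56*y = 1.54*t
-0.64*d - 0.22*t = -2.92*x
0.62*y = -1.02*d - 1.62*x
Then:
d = -0.440863583831126*y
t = -0.112919579689286*y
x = -0.105135274377933*y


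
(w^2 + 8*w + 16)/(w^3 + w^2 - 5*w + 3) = (w^2 + 8*w + 16)/(w^3 + w^2 - 5*w + 3)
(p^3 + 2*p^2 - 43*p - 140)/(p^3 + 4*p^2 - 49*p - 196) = (p + 5)/(p + 7)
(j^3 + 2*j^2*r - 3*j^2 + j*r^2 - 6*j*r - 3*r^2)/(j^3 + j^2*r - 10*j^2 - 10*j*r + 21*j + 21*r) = (j + r)/(j - 7)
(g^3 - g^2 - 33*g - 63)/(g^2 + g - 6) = (g^2 - 4*g - 21)/(g - 2)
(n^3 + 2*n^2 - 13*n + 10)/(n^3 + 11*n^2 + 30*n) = (n^2 - 3*n + 2)/(n*(n + 6))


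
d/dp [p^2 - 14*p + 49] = 2*p - 14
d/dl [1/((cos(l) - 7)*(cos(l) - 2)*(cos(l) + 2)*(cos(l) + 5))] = (-75*cos(l) - 3*cos(2*l) + cos(3*l) + 5)*sin(l)/((cos(l) - 7)^2*(cos(l) - 2)^2*(cos(l) + 2)^2*(cos(l) + 5)^2)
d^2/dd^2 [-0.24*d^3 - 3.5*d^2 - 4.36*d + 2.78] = -1.44*d - 7.0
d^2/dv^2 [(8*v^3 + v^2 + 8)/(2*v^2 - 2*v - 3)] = 2*(84*v^3 + 258*v^2 + 120*v + 89)/(8*v^6 - 24*v^5 - 12*v^4 + 64*v^3 + 18*v^2 - 54*v - 27)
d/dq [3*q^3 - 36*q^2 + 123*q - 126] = 9*q^2 - 72*q + 123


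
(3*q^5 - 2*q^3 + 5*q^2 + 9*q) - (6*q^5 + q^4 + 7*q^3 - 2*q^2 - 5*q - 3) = -3*q^5 - q^4 - 9*q^3 + 7*q^2 + 14*q + 3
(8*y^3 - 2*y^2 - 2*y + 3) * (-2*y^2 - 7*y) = -16*y^5 - 52*y^4 + 18*y^3 + 8*y^2 - 21*y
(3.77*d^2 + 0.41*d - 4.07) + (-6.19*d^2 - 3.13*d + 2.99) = -2.42*d^2 - 2.72*d - 1.08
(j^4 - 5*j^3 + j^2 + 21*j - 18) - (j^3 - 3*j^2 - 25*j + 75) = j^4 - 6*j^3 + 4*j^2 + 46*j - 93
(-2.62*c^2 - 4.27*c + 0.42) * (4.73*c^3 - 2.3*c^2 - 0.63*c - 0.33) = -12.3926*c^5 - 14.1711*c^4 + 13.4582*c^3 + 2.5887*c^2 + 1.1445*c - 0.1386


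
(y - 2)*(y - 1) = y^2 - 3*y + 2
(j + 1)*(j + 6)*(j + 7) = j^3 + 14*j^2 + 55*j + 42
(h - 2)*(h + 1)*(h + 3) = h^3 + 2*h^2 - 5*h - 6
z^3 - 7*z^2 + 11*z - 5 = (z - 5)*(z - 1)^2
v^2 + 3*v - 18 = (v - 3)*(v + 6)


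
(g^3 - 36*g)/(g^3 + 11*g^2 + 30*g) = (g - 6)/(g + 5)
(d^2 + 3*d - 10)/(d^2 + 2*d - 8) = (d + 5)/(d + 4)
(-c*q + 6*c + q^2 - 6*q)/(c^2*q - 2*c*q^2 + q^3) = (q - 6)/(q*(-c + q))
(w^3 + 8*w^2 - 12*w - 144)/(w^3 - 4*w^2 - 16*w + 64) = (w^2 + 12*w + 36)/(w^2 - 16)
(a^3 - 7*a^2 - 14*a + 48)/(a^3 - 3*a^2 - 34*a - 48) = (a - 2)/(a + 2)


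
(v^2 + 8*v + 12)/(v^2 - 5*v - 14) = (v + 6)/(v - 7)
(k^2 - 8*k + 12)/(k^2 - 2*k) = (k - 6)/k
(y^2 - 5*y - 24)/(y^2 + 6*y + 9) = (y - 8)/(y + 3)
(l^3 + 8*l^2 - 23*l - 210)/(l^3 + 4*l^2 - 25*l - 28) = (l^2 + l - 30)/(l^2 - 3*l - 4)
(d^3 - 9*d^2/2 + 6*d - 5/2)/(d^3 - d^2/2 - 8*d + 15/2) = (d - 1)/(d + 3)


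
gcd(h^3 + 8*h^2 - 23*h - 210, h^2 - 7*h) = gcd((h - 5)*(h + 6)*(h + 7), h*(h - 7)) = 1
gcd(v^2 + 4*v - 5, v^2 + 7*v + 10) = v + 5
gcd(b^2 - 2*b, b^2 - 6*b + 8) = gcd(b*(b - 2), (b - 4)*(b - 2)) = b - 2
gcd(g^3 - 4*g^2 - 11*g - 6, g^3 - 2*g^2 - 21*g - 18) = g^2 - 5*g - 6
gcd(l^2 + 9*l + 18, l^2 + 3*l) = l + 3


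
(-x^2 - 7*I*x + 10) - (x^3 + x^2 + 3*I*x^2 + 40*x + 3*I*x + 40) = -x^3 - 2*x^2 - 3*I*x^2 - 40*x - 10*I*x - 30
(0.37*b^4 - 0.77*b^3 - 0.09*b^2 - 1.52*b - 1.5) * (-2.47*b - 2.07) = -0.9139*b^5 + 1.136*b^4 + 1.8162*b^3 + 3.9407*b^2 + 6.8514*b + 3.105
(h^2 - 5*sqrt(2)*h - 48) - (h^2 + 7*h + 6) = -5*sqrt(2)*h - 7*h - 54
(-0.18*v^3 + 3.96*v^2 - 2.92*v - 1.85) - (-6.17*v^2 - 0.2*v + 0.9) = -0.18*v^3 + 10.13*v^2 - 2.72*v - 2.75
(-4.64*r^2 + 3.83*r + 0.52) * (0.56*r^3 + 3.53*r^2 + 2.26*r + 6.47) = -2.5984*r^5 - 14.2344*r^4 + 3.3247*r^3 - 19.5294*r^2 + 25.9553*r + 3.3644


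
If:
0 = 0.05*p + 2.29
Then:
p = -45.80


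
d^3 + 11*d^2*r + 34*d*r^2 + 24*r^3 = (d + r)*(d + 4*r)*(d + 6*r)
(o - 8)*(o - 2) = o^2 - 10*o + 16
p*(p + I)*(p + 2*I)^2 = p^4 + 5*I*p^3 - 8*p^2 - 4*I*p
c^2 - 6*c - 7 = (c - 7)*(c + 1)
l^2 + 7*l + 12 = (l + 3)*(l + 4)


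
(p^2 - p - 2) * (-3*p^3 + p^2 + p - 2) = -3*p^5 + 4*p^4 + 6*p^3 - 5*p^2 + 4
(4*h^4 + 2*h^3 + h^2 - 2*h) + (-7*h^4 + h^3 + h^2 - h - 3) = -3*h^4 + 3*h^3 + 2*h^2 - 3*h - 3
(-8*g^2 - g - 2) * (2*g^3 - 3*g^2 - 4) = -16*g^5 + 22*g^4 - g^3 + 38*g^2 + 4*g + 8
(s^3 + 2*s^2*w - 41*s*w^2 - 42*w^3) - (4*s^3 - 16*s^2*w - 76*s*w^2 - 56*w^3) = -3*s^3 + 18*s^2*w + 35*s*w^2 + 14*w^3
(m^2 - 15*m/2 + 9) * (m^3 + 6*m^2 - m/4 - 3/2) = m^5 - 3*m^4/2 - 145*m^3/4 + 435*m^2/8 + 9*m - 27/2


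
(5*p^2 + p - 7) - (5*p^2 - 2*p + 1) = 3*p - 8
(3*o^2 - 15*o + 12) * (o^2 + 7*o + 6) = 3*o^4 + 6*o^3 - 75*o^2 - 6*o + 72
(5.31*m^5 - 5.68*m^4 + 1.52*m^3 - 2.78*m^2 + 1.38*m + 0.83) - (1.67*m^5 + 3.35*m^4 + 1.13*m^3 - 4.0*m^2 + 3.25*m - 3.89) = 3.64*m^5 - 9.03*m^4 + 0.39*m^3 + 1.22*m^2 - 1.87*m + 4.72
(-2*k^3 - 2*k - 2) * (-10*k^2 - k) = 20*k^5 + 2*k^4 + 20*k^3 + 22*k^2 + 2*k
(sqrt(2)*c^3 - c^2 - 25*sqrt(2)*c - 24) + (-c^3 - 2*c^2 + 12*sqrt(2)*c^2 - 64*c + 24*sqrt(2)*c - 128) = -c^3 + sqrt(2)*c^3 - 3*c^2 + 12*sqrt(2)*c^2 - 64*c - sqrt(2)*c - 152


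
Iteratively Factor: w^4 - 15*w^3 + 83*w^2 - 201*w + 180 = (w - 3)*(w^3 - 12*w^2 + 47*w - 60) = (w - 3)^2*(w^2 - 9*w + 20) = (w - 5)*(w - 3)^2*(w - 4)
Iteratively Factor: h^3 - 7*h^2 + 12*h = (h - 4)*(h^2 - 3*h) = h*(h - 4)*(h - 3)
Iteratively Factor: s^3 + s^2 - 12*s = (s - 3)*(s^2 + 4*s) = s*(s - 3)*(s + 4)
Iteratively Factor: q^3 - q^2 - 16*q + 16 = (q + 4)*(q^2 - 5*q + 4) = (q - 1)*(q + 4)*(q - 4)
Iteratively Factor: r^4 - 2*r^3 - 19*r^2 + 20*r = (r + 4)*(r^3 - 6*r^2 + 5*r) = r*(r + 4)*(r^2 - 6*r + 5) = r*(r - 1)*(r + 4)*(r - 5)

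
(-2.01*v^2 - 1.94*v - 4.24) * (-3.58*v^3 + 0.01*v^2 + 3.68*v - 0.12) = 7.1958*v^5 + 6.9251*v^4 + 7.763*v^3 - 6.9404*v^2 - 15.3704*v + 0.5088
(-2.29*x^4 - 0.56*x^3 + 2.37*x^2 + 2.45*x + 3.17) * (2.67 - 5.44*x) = 12.4576*x^5 - 3.0679*x^4 - 14.388*x^3 - 7.0001*x^2 - 10.7033*x + 8.4639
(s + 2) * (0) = 0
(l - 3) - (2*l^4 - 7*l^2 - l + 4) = -2*l^4 + 7*l^2 + 2*l - 7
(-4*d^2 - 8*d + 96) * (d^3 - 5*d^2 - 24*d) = -4*d^5 + 12*d^4 + 232*d^3 - 288*d^2 - 2304*d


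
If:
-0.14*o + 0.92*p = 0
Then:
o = 6.57142857142857*p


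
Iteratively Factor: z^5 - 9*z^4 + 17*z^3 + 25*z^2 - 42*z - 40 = (z + 1)*(z^4 - 10*z^3 + 27*z^2 - 2*z - 40) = (z - 2)*(z + 1)*(z^3 - 8*z^2 + 11*z + 20) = (z - 5)*(z - 2)*(z + 1)*(z^2 - 3*z - 4) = (z - 5)*(z - 4)*(z - 2)*(z + 1)*(z + 1)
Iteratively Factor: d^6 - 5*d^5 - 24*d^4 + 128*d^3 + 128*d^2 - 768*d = (d - 4)*(d^5 - d^4 - 28*d^3 + 16*d^2 + 192*d) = (d - 4)^2*(d^4 + 3*d^3 - 16*d^2 - 48*d) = (d - 4)^3*(d^3 + 7*d^2 + 12*d) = (d - 4)^3*(d + 3)*(d^2 + 4*d) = d*(d - 4)^3*(d + 3)*(d + 4)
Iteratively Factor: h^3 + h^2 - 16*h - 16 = (h + 1)*(h^2 - 16) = (h + 1)*(h + 4)*(h - 4)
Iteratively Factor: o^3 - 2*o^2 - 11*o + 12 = (o + 3)*(o^2 - 5*o + 4) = (o - 1)*(o + 3)*(o - 4)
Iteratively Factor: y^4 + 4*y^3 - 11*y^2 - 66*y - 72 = (y + 3)*(y^3 + y^2 - 14*y - 24) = (y + 3)^2*(y^2 - 2*y - 8) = (y - 4)*(y + 3)^2*(y + 2)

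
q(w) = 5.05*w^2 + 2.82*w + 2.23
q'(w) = 10.1*w + 2.82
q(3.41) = 70.57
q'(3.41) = 37.26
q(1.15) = 12.15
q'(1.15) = 14.44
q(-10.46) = 525.26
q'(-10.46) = -102.83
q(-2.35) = 23.49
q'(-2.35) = -20.92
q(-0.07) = 2.06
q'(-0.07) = 2.11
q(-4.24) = 81.06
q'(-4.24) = -40.00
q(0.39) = 4.10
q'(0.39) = 6.76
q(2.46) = 39.73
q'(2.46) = 27.67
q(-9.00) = 385.90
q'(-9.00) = -88.08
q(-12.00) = 695.59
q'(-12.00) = -118.38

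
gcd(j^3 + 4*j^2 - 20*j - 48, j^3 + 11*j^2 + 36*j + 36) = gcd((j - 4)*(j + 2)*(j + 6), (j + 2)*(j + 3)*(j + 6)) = j^2 + 8*j + 12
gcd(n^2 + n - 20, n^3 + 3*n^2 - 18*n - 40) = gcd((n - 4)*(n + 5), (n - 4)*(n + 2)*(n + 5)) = n^2 + n - 20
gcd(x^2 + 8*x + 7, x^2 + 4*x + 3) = x + 1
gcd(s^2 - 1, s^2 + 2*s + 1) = s + 1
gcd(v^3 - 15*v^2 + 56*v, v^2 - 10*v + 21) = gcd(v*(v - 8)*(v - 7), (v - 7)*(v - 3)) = v - 7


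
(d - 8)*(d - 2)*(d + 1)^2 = d^4 - 8*d^3 - 3*d^2 + 22*d + 16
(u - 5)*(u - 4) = u^2 - 9*u + 20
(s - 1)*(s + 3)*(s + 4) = s^3 + 6*s^2 + 5*s - 12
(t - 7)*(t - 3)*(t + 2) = t^3 - 8*t^2 + t + 42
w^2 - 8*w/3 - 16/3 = (w - 4)*(w + 4/3)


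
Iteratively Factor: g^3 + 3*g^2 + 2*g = (g + 2)*(g^2 + g) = g*(g + 2)*(g + 1)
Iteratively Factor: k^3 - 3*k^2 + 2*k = (k - 2)*(k^2 - k) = k*(k - 2)*(k - 1)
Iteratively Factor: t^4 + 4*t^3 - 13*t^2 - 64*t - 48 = (t - 4)*(t^3 + 8*t^2 + 19*t + 12) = (t - 4)*(t + 4)*(t^2 + 4*t + 3) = (t - 4)*(t + 1)*(t + 4)*(t + 3)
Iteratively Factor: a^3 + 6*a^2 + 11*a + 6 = (a + 2)*(a^2 + 4*a + 3) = (a + 2)*(a + 3)*(a + 1)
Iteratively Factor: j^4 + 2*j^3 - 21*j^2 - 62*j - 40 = (j + 1)*(j^3 + j^2 - 22*j - 40) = (j + 1)*(j + 4)*(j^2 - 3*j - 10) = (j - 5)*(j + 1)*(j + 4)*(j + 2)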